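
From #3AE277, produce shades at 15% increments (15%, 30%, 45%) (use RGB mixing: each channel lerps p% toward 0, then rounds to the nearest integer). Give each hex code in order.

#3AE277 is rgb(58, 226, 119).
15%: (58 − 8.7 = 49.3→49, 226 − 33.9 = 192.1→192, 119 − 17.85 = 101.15→101) → #31C065
30%: (58 − 17.4 = 40.6→41, 226 − 67.8 = 158.2→158, 119 − 35.7 = 83.3→83) → #299E53
45%: (58 − 26.1 = 31.9→32, 226 − 101.7 = 124.3→124, 119 − 53.55 = 65.45→65) → #207C41

#31C065, #299E53, #207C41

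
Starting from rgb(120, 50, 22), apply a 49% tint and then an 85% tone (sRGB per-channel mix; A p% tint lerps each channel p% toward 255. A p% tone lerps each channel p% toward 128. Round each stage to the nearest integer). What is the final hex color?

#898381

A 49% tint moves each channel 49% toward 255:
  R: 120 + 66.15 = 186.15 → 186
  G: 50 + 0.49×(255−50) = 50 + 100.45 = 150.45 → 150
  B: 22 + 114.17 = 136.17 → 136
After the tint: rgb(186, 150, 136) = #BA9688.
An 85% tone moves each channel 85% toward 128:
  R: 186 + 0.85×(128−186) = 186 − 49.3 = 136.7 → 137
  G: 150 + 0.85×(128−150) = 150 − 18.7 = 131.3 → 131
  B: 136 − 6.8 = 129.2 → 129
rgb(137, 131, 129) = #898381.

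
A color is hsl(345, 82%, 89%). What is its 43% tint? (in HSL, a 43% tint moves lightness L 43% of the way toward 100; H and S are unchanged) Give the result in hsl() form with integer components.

L moves 43% from 89 toward 100: 89 + 4.73 = 93.73 → 94.
H and S are unchanged.

hsl(345, 82%, 94%)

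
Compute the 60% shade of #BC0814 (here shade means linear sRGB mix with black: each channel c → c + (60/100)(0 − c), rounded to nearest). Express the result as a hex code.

#4B0308

#BC0814 is rgb(188, 8, 20).
A 60% shade moves each channel 60% toward 0:
  R: 188 − 112.8 = 75.2 → 75
  G: 8 + 0.6×(0−8) = 8 − 4.8 = 3.2 → 3
  B: 20 − 12 = 8 → 8
rgb(75, 3, 8) = #4B0308.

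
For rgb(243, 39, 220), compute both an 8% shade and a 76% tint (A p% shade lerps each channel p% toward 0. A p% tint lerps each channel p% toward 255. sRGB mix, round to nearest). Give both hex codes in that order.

8% shade:
  R: 243 − 19.44 = 223.56 → 224
  G: 39 + 0.08×(0−39) = 39 − 3.12 = 35.88 → 36
  B: 220 + 0.08×(0−220) = 220 − 17.6 = 202.4 → 202
  → #e024ca
76% tint:
  R: 243 + 0.76×(255−243) = 243 + 9.12 = 252.12 → 252
  G: 39 + 164.16 = 203.16 → 203
  B: 220 + 0.76×(255−220) = 220 + 26.6 = 246.6 → 247
  → #fccbf7

#e024ca, #fccbf7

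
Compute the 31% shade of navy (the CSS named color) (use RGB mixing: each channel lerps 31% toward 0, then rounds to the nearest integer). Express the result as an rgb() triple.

CSS navy is rgb(0, 0, 128).
A 31% shade moves each channel 31% toward 0:
  R: 0 + 0 = 0 → 0
  G: 0 + 0 = 0 → 0
  B: 128 − 39.68 = 88.32 → 88

rgb(0, 0, 88)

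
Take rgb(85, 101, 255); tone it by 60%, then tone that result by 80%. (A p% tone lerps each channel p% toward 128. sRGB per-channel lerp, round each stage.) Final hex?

A 60% tone moves each channel 60% toward 128:
  R: 85 + 0.6×(128−85) = 85 + 25.8 = 110.8 → 111
  G: 101 + 16.2 = 117.2 → 117
  B: 255 − 76.2 = 178.8 → 179
After the tone: rgb(111, 117, 179) = #6F75B3.
An 80% tone moves each channel 80% toward 128:
  R: 111 + 0.8×(128−111) = 111 + 13.6 = 124.6 → 125
  G: 117 + 0.8×(128−117) = 117 + 8.8 = 125.8 → 126
  B: 179 + 0.8×(128−179) = 179 − 40.8 = 138.2 → 138
rgb(125, 126, 138) = #7D7E8A.

#7D7E8A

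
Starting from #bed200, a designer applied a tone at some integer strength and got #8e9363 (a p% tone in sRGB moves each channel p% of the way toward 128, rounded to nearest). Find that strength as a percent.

#bed200 is rgb(190, 210, 0); #8e9363 is rgb(142, 147, 99).
On the B channel (widest range): 99 ≈ 0 + (p/100)(128 − 0), so p ≈ 100×(99 − 0)/(128 − 0) = 9900/128 = 77.34.
p = 77 reproduces all three channels after rounding.

77%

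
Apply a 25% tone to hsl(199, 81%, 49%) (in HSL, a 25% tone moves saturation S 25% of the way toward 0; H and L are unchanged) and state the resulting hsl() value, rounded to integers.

hsl(199, 61%, 49%)

S moves 25% from 81 toward 0: 81 − 20.25 = 60.75 → 61.
H and L are unchanged.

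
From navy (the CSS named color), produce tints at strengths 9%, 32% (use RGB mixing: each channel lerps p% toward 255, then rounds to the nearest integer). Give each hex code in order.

CSS navy is rgb(0, 0, 128).
9%: (0 + 22.95 = 22.95→23, 0 + 22.95 = 22.95→23, 128 + 11.43 = 139.43→139) → #17178b
32%: (0 + 81.6 = 81.6→82, 0 + 81.6 = 81.6→82, 128 + 40.64 = 168.64→169) → #5252a9

#17178b, #5252a9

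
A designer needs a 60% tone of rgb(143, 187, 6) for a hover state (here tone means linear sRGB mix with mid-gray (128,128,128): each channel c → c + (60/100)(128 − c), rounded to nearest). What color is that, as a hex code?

#86984F

Lerp each channel 60% toward 128:
  R: 143 − 9 = 134 → 134
  G: 187 − 35.4 = 151.6 → 152
  B: 6 + 0.6×(128−6) = 6 + 73.2 = 79.2 → 79
rgb(134, 152, 79) = #86984F.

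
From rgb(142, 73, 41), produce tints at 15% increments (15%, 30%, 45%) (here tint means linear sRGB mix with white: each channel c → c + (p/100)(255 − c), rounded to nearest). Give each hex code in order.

#9F6449, #B08069, #C19B89

15%: (142 + 16.95 = 158.95→159, 73 + 27.3 = 100.3→100, 41 + 32.1 = 73.1→73) → #9F6449
30%: (142 + 33.9 = 175.9→176, 73 + 54.6 = 127.6→128, 41 + 64.2 = 105.2→105) → #B08069
45%: (142 + 50.85 = 192.85→193, 73 + 81.9 = 154.9→155, 41 + 96.3 = 137.3→137) → #C19B89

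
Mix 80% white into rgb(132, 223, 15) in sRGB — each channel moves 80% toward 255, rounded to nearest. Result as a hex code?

#E6F9CF

Lerp each channel 80% toward 255:
  R: 132 + 98.4 = 230.4 → 230
  G: 223 + 25.6 = 248.6 → 249
  B: 15 + 192 = 207 → 207
rgb(230, 249, 207) = #E6F9CF.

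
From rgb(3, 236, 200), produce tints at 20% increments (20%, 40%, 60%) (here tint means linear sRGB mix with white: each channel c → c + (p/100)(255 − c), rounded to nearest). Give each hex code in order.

20%: (3 + 50.4 = 53.4→53, 236 + 3.8 = 239.8→240, 200 + 11 = 211→211) → #35F0D3
40%: (3 + 100.8 = 103.8→104, 236 + 7.6 = 243.6→244, 200 + 22 = 222→222) → #68F4DE
60%: (3 + 151.2 = 154.2→154, 236 + 11.4 = 247.4→247, 200 + 33 = 233→233) → #9AF7E9

#35F0D3, #68F4DE, #9AF7E9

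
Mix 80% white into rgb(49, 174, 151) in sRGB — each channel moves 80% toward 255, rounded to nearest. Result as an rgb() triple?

An 80% tint moves each channel 80% toward 255:
  R: 49 + 0.8×(255−49) = 49 + 164.8 = 213.8 → 214
  G: 174 + 0.8×(255−174) = 174 + 64.8 = 238.8 → 239
  B: 151 + 83.2 = 234.2 → 234

rgb(214, 239, 234)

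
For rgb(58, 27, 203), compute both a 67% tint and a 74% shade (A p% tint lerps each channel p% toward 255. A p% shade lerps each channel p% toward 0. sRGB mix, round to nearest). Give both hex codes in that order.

#beb4ee, #0f0735

67% tint:
  R: 58 + 131.99 = 189.99 → 190
  G: 27 + 0.67×(255−27) = 27 + 152.76 = 179.76 → 180
  B: 203 + 34.84 = 237.84 → 238
  → #beb4ee
74% shade:
  R: 58 + 0.74×(0−58) = 58 − 42.92 = 15.08 → 15
  G: 27 − 19.98 = 7.02 → 7
  B: 203 + 0.74×(0−203) = 203 − 150.22 = 52.78 → 53
  → #0f0735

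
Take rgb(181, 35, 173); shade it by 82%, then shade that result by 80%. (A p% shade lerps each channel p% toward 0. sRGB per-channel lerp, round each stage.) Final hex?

#070106

Per channel, c → c + 0.82(0 − c):
  R: 181 − 148.42 = 32.58 → 33
  G: 35 + 0.82×(0−35) = 35 − 28.7 = 6.3 → 6
  B: 173 + 0.82×(0−173) = 173 − 141.86 = 31.14 → 31
After the shade: rgb(33, 6, 31) = #21061F.
An 80% shade moves each channel 80% toward 0:
  R: 33 − 26.4 = 6.6 → 7
  G: 6 − 4.8 = 1.2 → 1
  B: 31 + 0.8×(0−31) = 31 − 24.8 = 6.2 → 6
rgb(7, 1, 6) = #070106.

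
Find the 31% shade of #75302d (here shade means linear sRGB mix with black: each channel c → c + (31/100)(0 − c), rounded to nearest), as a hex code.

#51211f

#75302d is rgb(117, 48, 45).
A 31% shade moves each channel 31% toward 0:
  R: 117 + 0.31×(0−117) = 117 − 36.27 = 80.73 → 81
  G: 48 + 0.31×(0−48) = 48 − 14.88 = 33.12 → 33
  B: 45 + 0.31×(0−45) = 45 − 13.95 = 31.05 → 31
rgb(81, 33, 31) = #51211f.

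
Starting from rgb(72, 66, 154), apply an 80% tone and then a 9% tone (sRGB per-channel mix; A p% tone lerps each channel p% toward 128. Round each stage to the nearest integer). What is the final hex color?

#767585

An 80% tone moves each channel 80% toward 128:
  R: 72 + 0.8×(128−72) = 72 + 44.8 = 116.8 → 117
  G: 66 + 49.6 = 115.6 → 116
  B: 154 − 20.8 = 133.2 → 133
After the tone: rgb(117, 116, 133) = #757485.
A 9% tone moves each channel 9% toward 128:
  R: 117 + 0.09×(128−117) = 117 + 0.99 = 117.99 → 118
  G: 116 + 1.08 = 117.08 → 117
  B: 133 + 0.09×(128−133) = 133 − 0.45 = 132.55 → 133
rgb(118, 117, 133) = #767585.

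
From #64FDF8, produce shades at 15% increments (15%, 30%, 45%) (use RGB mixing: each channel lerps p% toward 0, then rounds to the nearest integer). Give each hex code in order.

#55D7D3, #46B1AE, #378B88

#64FDF8 is rgb(100, 253, 248).
15%: (100 − 15 = 85→85, 253 − 37.95 = 215.05→215, 248 − 37.2 = 210.8→211) → #55D7D3
30%: (100 − 30 = 70→70, 253 − 75.9 = 177.1→177, 248 − 74.4 = 173.6→174) → #46B1AE
45%: (100 − 45 = 55→55, 253 − 113.85 = 139.15→139, 248 − 111.6 = 136.4→136) → #378B88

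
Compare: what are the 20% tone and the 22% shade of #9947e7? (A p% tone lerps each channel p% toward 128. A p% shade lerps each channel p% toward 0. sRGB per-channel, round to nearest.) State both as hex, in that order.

#9947e7 is rgb(153, 71, 231).
20% tone:
  R: 153 + 0.2×(128−153) = 153 − 5 = 148 → 148
  G: 71 + 0.2×(128−71) = 71 + 11.4 = 82.4 → 82
  B: 231 − 20.6 = 210.4 → 210
  → #9452d2
22% shade:
  R: 153 + 0.22×(0−153) = 153 − 33.66 = 119.34 → 119
  G: 71 − 15.62 = 55.38 → 55
  B: 231 − 50.82 = 180.18 → 180
  → #7737b4

#9452d2, #7737b4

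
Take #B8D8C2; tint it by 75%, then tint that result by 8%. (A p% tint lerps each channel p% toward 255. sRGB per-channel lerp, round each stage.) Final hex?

#B8D8C2 is rgb(184, 216, 194).
Lerp each channel 75% toward 255:
  R: 184 + 0.75×(255−184) = 184 + 53.25 = 237.25 → 237
  G: 216 + 0.75×(255−216) = 216 + 29.25 = 245.25 → 245
  B: 194 + 45.75 = 239.75 → 240
After the tint: rgb(237, 245, 240) = #EDF5F0.
Lerp each channel 8% toward 255:
  R: 237 + 0.08×(255−237) = 237 + 1.44 = 238.44 → 238
  G: 245 + 0.8 = 245.8 → 246
  B: 240 + 0.08×(255−240) = 240 + 1.2 = 241.2 → 241
rgb(238, 246, 241) = #EEF6F1.

#EEF6F1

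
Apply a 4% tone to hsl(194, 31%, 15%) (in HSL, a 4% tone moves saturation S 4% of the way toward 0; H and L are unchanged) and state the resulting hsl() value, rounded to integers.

hsl(194, 30%, 15%)

S moves 4% from 31 toward 0: 31 − 1.24 = 29.76 → 30.
H and L are unchanged.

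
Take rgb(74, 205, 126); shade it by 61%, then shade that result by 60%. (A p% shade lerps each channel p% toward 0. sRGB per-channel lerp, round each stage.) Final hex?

#0C2014

Lerp each channel 61% toward 0:
  R: 74 − 45.14 = 28.86 → 29
  G: 205 − 125.05 = 79.95 → 80
  B: 126 − 76.86 = 49.14 → 49
After the shade: rgb(29, 80, 49) = #1D5031.
A 60% shade moves each channel 60% toward 0:
  R: 29 + 0.6×(0−29) = 29 − 17.4 = 11.6 → 12
  G: 80 − 48 = 32 → 32
  B: 49 + 0.6×(0−49) = 49 − 29.4 = 19.6 → 20
rgb(12, 32, 20) = #0C2014.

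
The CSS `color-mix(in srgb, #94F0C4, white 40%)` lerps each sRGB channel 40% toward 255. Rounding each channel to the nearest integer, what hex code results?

#94F0C4 is rgb(148, 240, 196).
Lerp each channel 40% toward 255:
  R: 148 + 0.4×(255−148) = 148 + 42.8 = 190.8 → 191
  G: 240 + 6 = 246 → 246
  B: 196 + 0.4×(255−196) = 196 + 23.6 = 219.6 → 220
rgb(191, 246, 220) = #BFF6DC.

#BFF6DC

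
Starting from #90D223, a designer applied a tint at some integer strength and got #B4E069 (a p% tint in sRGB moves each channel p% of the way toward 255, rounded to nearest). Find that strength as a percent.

#90D223 is rgb(144, 210, 35); #B4E069 is rgb(180, 224, 105).
On the B channel (widest range): 105 ≈ 35 + (p/100)(255 − 35), so p ≈ 100×(105 − 35)/(255 − 35) = 7000/220 = 31.82.
p = 32 reproduces all three channels after rounding.

32%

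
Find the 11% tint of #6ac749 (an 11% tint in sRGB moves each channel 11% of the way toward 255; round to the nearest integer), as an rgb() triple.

#6ac749 is rgb(106, 199, 73).
An 11% tint moves each channel 11% toward 255:
  R: 106 + 16.39 = 122.39 → 122
  G: 199 + 0.11×(255−199) = 199 + 6.16 = 205.16 → 205
  B: 73 + 0.11×(255−73) = 73 + 20.02 = 93.02 → 93

rgb(122, 205, 93)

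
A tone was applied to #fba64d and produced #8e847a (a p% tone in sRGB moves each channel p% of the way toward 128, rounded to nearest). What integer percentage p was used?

#fba64d is rgb(251, 166, 77); #8e847a is rgb(142, 132, 122).
On the R channel (widest range): 142 ≈ 251 + (p/100)(128 − 251), so p ≈ 100×(142 − 251)/(128 − 251) = -10900/-123 = 88.62.
p = 89 reproduces all three channels after rounding.

89%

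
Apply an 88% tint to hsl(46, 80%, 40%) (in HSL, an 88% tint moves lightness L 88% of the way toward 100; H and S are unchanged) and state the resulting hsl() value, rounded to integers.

hsl(46, 80%, 93%)

L moves 88% from 40 toward 100: 40 + 52.8 = 92.8 → 93.
H and S are unchanged.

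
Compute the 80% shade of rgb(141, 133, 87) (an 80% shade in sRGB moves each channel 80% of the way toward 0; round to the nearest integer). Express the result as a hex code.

#1C1B11

Per channel, c → c + 0.8(0 − c):
  R: 141 − 112.8 = 28.2 → 28
  G: 133 − 106.4 = 26.6 → 27
  B: 87 + 0.8×(0−87) = 87 − 69.6 = 17.4 → 17
rgb(28, 27, 17) = #1C1B11.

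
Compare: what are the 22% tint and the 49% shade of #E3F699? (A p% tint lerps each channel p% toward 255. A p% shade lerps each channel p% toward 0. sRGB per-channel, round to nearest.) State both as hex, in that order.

#E3F699 is rgb(227, 246, 153).
22% tint:
  R: 227 + 0.22×(255−227) = 227 + 6.16 = 233.16 → 233
  G: 246 + 1.98 = 247.98 → 248
  B: 153 + 0.22×(255−153) = 153 + 22.44 = 175.44 → 175
  → #E9F8AF
49% shade:
  R: 227 + 0.49×(0−227) = 227 − 111.23 = 115.77 → 116
  G: 246 − 120.54 = 125.46 → 125
  B: 153 + 0.49×(0−153) = 153 − 74.97 = 78.03 → 78
  → #747D4E

#E9F8AF, #747D4E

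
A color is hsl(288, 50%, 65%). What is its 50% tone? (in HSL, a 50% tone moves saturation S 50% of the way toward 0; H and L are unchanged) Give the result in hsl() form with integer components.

hsl(288, 25%, 65%)

S moves 50% from 50 toward 0: 50 − 25 = 25 → 25.
H and L are unchanged.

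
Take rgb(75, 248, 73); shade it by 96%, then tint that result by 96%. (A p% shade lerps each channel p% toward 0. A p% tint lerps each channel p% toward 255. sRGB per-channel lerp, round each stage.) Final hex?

#F5F5F5

Per channel, c → c + 0.96(0 − c):
  R: 75 + 0.96×(0−75) = 75 − 72 = 3 → 3
  G: 248 − 238.08 = 9.92 → 10
  B: 73 − 70.08 = 2.92 → 3
After the shade: rgb(3, 10, 3) = #030A03.
Per channel, c → c + 0.96(255 − c):
  R: 3 + 241.92 = 244.92 → 245
  G: 10 + 235.2 = 245.2 → 245
  B: 3 + 0.96×(255−3) = 3 + 241.92 = 244.92 → 245
rgb(245, 245, 245) = #F5F5F5.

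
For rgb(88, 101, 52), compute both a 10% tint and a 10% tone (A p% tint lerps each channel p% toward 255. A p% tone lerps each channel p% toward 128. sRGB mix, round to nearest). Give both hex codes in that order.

10% tint:
  R: 88 + 0.1×(255−88) = 88 + 16.7 = 104.7 → 105
  G: 101 + 0.1×(255−101) = 101 + 15.4 = 116.4 → 116
  B: 52 + 0.1×(255−52) = 52 + 20.3 = 72.3 → 72
  → #697448
10% tone:
  R: 88 + 4 = 92 → 92
  G: 101 + 0.1×(128−101) = 101 + 2.7 = 103.7 → 104
  B: 52 + 7.6 = 59.6 → 60
  → #5c683c

#697448, #5c683c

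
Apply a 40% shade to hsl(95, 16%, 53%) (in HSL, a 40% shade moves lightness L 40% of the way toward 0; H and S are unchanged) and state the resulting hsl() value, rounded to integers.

L moves 40% from 53 toward 0: 53 − 21.2 = 31.8 → 32.
H and S are unchanged.

hsl(95, 16%, 32%)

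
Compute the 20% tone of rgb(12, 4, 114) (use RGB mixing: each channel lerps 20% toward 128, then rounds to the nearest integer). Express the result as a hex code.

Lerp each channel 20% toward 128:
  R: 12 + 23.2 = 35.2 → 35
  G: 4 + 24.8 = 28.8 → 29
  B: 114 + 0.2×(128−114) = 114 + 2.8 = 116.8 → 117
rgb(35, 29, 117) = #231D75.

#231D75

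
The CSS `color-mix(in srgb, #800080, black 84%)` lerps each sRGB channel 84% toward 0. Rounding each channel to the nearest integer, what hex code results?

#140014

#800080 is rgb(128, 0, 128).
Per channel, c → c + 0.84(0 − c):
  R: 128 − 107.52 = 20.48 → 20
  G: 0 + 0 = 0 → 0
  B: 128 + 0.84×(0−128) = 128 − 107.52 = 20.48 → 20
rgb(20, 0, 20) = #140014.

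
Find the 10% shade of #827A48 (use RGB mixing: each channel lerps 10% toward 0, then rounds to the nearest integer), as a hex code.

#827A48 is rgb(130, 122, 72).
A 10% shade moves each channel 10% toward 0:
  R: 130 + 0.1×(0−130) = 130 − 13 = 117 → 117
  G: 122 − 12.2 = 109.8 → 110
  B: 72 − 7.2 = 64.8 → 65
rgb(117, 110, 65) = #756E41.

#756E41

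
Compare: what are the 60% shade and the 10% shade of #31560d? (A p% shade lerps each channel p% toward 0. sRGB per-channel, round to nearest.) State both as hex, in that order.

#142205, #2c4d0c

#31560d is rgb(49, 86, 13).
60% shade:
  R: 49 + 0.6×(0−49) = 49 − 29.4 = 19.6 → 20
  G: 86 + 0.6×(0−86) = 86 − 51.6 = 34.4 → 34
  B: 13 + 0.6×(0−13) = 13 − 7.8 = 5.2 → 5
  → #142205
10% shade:
  R: 49 + 0.1×(0−49) = 49 − 4.9 = 44.1 → 44
  G: 86 + 0.1×(0−86) = 86 − 8.6 = 77.4 → 77
  B: 13 + 0.1×(0−13) = 13 − 1.3 = 11.7 → 12
  → #2c4d0c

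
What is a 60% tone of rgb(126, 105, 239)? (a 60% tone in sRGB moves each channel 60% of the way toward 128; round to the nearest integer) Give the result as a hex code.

#7F77AC

A 60% tone moves each channel 60% toward 128:
  R: 126 + 0.6×(128−126) = 126 + 1.2 = 127.2 → 127
  G: 105 + 0.6×(128−105) = 105 + 13.8 = 118.8 → 119
  B: 239 + 0.6×(128−239) = 239 − 66.6 = 172.4 → 172
rgb(127, 119, 172) = #7F77AC.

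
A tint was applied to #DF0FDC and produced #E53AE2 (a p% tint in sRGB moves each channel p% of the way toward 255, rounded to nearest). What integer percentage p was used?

18%

#DF0FDC is rgb(223, 15, 220); #E53AE2 is rgb(229, 58, 226).
On the G channel (widest range): 58 ≈ 15 + (p/100)(255 − 15), so p ≈ 100×(58 − 15)/(255 − 15) = 4300/240 = 17.92.
p = 18 reproduces all three channels after rounding.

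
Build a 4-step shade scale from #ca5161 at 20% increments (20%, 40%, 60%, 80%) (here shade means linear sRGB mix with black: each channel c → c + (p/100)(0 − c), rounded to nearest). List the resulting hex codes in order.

#a2414e, #79313a, #512027, #281013

#ca5161 is rgb(202, 81, 97).
20%: (202 − 40.4 = 161.6→162, 81 − 16.2 = 64.8→65, 97 − 19.4 = 77.6→78) → #a2414e
40%: (202 − 80.8 = 121.2→121, 81 − 32.4 = 48.6→49, 97 − 38.8 = 58.2→58) → #79313a
60%: (202 − 121.2 = 80.8→81, 81 − 48.6 = 32.4→32, 97 − 58.2 = 38.8→39) → #512027
80%: (202 − 161.6 = 40.4→40, 81 − 64.8 = 16.2→16, 97 − 77.6 = 19.4→19) → #281013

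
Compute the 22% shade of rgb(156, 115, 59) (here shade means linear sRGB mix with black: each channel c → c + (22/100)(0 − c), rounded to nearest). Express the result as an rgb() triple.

rgb(122, 90, 46)

Per channel, c → c + 0.22(0 − c):
  R: 156 + 0.22×(0−156) = 156 − 34.32 = 121.68 → 122
  G: 115 + 0.22×(0−115) = 115 − 25.3 = 89.7 → 90
  B: 59 + 0.22×(0−59) = 59 − 12.98 = 46.02 → 46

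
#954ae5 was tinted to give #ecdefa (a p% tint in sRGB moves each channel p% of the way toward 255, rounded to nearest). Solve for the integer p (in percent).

82%

#954ae5 is rgb(149, 74, 229); #ecdefa is rgb(236, 222, 250).
On the G channel (widest range): 222 ≈ 74 + (p/100)(255 − 74), so p ≈ 100×(222 − 74)/(255 − 74) = 14800/181 = 81.77.
p = 82 reproduces all three channels after rounding.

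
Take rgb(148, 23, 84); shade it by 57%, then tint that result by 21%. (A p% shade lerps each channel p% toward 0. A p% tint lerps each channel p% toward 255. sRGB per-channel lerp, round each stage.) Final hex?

A 57% shade moves each channel 57% toward 0:
  R: 148 + 0.57×(0−148) = 148 − 84.36 = 63.64 → 64
  G: 23 − 13.11 = 9.89 → 10
  B: 84 + 0.57×(0−84) = 84 − 47.88 = 36.12 → 36
After the shade: rgb(64, 10, 36) = #400a24.
Per channel, c → c + 0.21(255 − c):
  R: 64 + 40.11 = 104.11 → 104
  G: 10 + 0.21×(255−10) = 10 + 51.45 = 61.45 → 61
  B: 36 + 0.21×(255−36) = 36 + 45.99 = 81.99 → 82
rgb(104, 61, 82) = #683d52.

#683d52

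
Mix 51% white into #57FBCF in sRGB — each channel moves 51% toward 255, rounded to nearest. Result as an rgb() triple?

rgb(173, 253, 231)

#57FBCF is rgb(87, 251, 207).
A 51% tint moves each channel 51% toward 255:
  R: 87 + 0.51×(255−87) = 87 + 85.68 = 172.68 → 173
  G: 251 + 2.04 = 253.04 → 253
  B: 207 + 0.51×(255−207) = 207 + 24.48 = 231.48 → 231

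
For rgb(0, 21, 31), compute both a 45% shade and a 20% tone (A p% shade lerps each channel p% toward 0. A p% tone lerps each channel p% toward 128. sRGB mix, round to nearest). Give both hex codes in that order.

#000C11, #1A2A32

45% shade:
  R: 0 + 0.45×(0−0) = 0 + 0 = 0 → 0
  G: 21 − 9.45 = 11.55 → 12
  B: 31 + 0.45×(0−31) = 31 − 13.95 = 17.05 → 17
  → #000C11
20% tone:
  R: 0 + 0.2×(128−0) = 0 + 25.6 = 25.6 → 26
  G: 21 + 21.4 = 42.4 → 42
  B: 31 + 19.4 = 50.4 → 50
  → #1A2A32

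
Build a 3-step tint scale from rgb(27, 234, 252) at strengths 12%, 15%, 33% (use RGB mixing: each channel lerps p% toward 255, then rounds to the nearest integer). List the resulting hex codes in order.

12%: (27 + 27.36 = 54.36→54, 234 + 2.52 = 236.52→237, 252→252) → #36edfc
15%: (27 + 34.2 = 61.2→61, 234 + 3.15 = 237.15→237, 252→252) → #3dedfc
33%: (27 + 75.24 = 102.24→102, 234 + 6.93 = 240.93→241, 252 + 0.99 = 252.99→253) → #66f1fd

#36edfc, #3dedfc, #66f1fd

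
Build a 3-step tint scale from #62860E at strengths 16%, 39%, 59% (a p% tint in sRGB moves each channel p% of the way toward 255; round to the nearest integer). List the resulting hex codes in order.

#7B9935, #9FB56C, #BFCD9C

#62860E is rgb(98, 134, 14).
16%: (98 + 25.12 = 123.12→123, 134 + 19.36 = 153.36→153, 14 + 38.56 = 52.56→53) → #7B9935
39%: (98 + 61.23 = 159.23→159, 134 + 47.19 = 181.19→181, 14 + 93.99 = 107.99→108) → #9FB56C
59%: (98 + 92.63 = 190.63→191, 134 + 71.39 = 205.39→205, 14 + 142.19 = 156.19→156) → #BFCD9C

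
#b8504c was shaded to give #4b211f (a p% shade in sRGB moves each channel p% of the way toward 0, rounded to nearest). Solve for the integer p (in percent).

59%

#b8504c is rgb(184, 80, 76); #4b211f is rgb(75, 33, 31).
On the R channel (widest range): 75 ≈ 184 + (p/100)(0 − 184), so p ≈ 100×(75 − 184)/(0 − 184) = -10900/-184 = 59.24.
p = 59 reproduces all three channels after rounding.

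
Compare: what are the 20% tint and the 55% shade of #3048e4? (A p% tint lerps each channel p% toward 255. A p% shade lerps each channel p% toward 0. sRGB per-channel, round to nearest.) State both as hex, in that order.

#596de9, #162067

#3048e4 is rgb(48, 72, 228).
20% tint:
  R: 48 + 41.4 = 89.4 → 89
  G: 72 + 36.6 = 108.6 → 109
  B: 228 + 0.2×(255−228) = 228 + 5.4 = 233.4 → 233
  → #596de9
55% shade:
  R: 48 − 26.4 = 21.6 → 22
  G: 72 − 39.6 = 32.4 → 32
  B: 228 + 0.55×(0−228) = 228 − 125.4 = 102.6 → 103
  → #162067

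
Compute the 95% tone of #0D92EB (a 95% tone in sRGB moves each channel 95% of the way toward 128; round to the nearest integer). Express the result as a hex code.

#7A8185

#0D92EB is rgb(13, 146, 235).
Lerp each channel 95% toward 128:
  R: 13 + 0.95×(128−13) = 13 + 109.25 = 122.25 → 122
  G: 146 − 17.1 = 128.9 → 129
  B: 235 + 0.95×(128−235) = 235 − 101.65 = 133.35 → 133
rgb(122, 129, 133) = #7A8185.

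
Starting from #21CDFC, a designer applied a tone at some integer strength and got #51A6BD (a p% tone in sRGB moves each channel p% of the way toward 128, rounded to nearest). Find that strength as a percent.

#21CDFC is rgb(33, 205, 252); #51A6BD is rgb(81, 166, 189).
On the B channel (widest range): 189 ≈ 252 + (p/100)(128 − 252), so p ≈ 100×(189 − 252)/(128 − 252) = -6300/-124 = 50.81.
p = 51 reproduces all three channels after rounding.

51%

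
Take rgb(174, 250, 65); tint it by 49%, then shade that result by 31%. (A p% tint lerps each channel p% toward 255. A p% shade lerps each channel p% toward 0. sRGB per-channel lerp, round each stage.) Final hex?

#94AE6D

A 49% tint moves each channel 49% toward 255:
  R: 174 + 0.49×(255−174) = 174 + 39.69 = 213.69 → 214
  G: 250 + 0.49×(255−250) = 250 + 2.45 = 252.45 → 252
  B: 65 + 0.49×(255−65) = 65 + 93.1 = 158.1 → 158
After the tint: rgb(214, 252, 158) = #D6FC9E.
Lerp each channel 31% toward 0:
  R: 214 + 0.31×(0−214) = 214 − 66.34 = 147.66 → 148
  G: 252 − 78.12 = 173.88 → 174
  B: 158 − 48.98 = 109.02 → 109
rgb(148, 174, 109) = #94AE6D.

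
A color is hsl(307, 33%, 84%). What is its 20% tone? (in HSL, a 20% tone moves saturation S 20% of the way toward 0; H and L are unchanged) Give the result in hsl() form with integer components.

S moves 20% from 33 toward 0: 33 − 6.6 = 26.4 → 26.
H and L are unchanged.

hsl(307, 26%, 84%)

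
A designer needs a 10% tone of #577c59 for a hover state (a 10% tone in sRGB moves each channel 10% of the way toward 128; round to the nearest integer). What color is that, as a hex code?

#577c59 is rgb(87, 124, 89).
Lerp each channel 10% toward 128:
  R: 87 + 0.1×(128−87) = 87 + 4.1 = 91.1 → 91
  G: 124 + 0.1×(128−124) = 124 + 0.4 = 124.4 → 124
  B: 89 + 3.9 = 92.9 → 93
rgb(91, 124, 93) = #5b7c5d.

#5b7c5d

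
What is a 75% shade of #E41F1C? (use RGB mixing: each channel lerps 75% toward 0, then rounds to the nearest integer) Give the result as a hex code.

#390807

#E41F1C is rgb(228, 31, 28).
Per channel, c → c + 0.75(0 − c):
  R: 228 + 0.75×(0−228) = 228 − 171 = 57 → 57
  G: 31 + 0.75×(0−31) = 31 − 23.25 = 7.75 → 8
  B: 28 − 21 = 7 → 7
rgb(57, 8, 7) = #390807.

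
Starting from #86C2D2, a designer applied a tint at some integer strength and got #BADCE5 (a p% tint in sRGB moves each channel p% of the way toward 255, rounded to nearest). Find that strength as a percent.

43%

#86C2D2 is rgb(134, 194, 210); #BADCE5 is rgb(186, 220, 229).
On the R channel (widest range): 186 ≈ 134 + (p/100)(255 − 134), so p ≈ 100×(186 − 134)/(255 − 134) = 5200/121 = 42.98.
p = 43 reproduces all three channels after rounding.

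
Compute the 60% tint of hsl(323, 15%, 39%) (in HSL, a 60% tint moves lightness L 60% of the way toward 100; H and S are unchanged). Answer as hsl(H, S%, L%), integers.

hsl(323, 15%, 76%)

L moves 60% from 39 toward 100: 39 + 36.6 = 75.6 → 76.
H and S are unchanged.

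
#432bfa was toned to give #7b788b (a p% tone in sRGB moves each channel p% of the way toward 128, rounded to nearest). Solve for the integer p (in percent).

91%

#432bfa is rgb(67, 43, 250); #7b788b is rgb(123, 120, 139).
On the B channel (widest range): 139 ≈ 250 + (p/100)(128 − 250), so p ≈ 100×(139 − 250)/(128 − 250) = -11100/-122 = 90.98.
p = 91 reproduces all three channels after rounding.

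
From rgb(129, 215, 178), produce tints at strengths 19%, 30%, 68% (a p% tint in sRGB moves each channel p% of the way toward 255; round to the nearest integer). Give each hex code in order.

19%: (129 + 23.94 = 152.94→153, 215 + 7.6 = 222.6→223, 178 + 14.63 = 192.63→193) → #99DFC1
30%: (129 + 37.8 = 166.8→167, 215 + 12 = 227→227, 178 + 23.1 = 201.1→201) → #A7E3C9
68%: (129 + 85.68 = 214.68→215, 215 + 27.2 = 242.2→242, 178 + 52.36 = 230.36→230) → #D7F2E6

#99DFC1, #A7E3C9, #D7F2E6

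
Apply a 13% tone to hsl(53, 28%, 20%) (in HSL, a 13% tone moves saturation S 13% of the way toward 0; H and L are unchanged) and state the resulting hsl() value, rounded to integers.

S moves 13% from 28 toward 0: 28 − 3.64 = 24.36 → 24.
H and L are unchanged.

hsl(53, 24%, 20%)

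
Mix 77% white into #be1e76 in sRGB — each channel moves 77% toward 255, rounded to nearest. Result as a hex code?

#be1e76 is rgb(190, 30, 118).
Lerp each channel 77% toward 255:
  R: 190 + 0.77×(255−190) = 190 + 50.05 = 240.05 → 240
  G: 30 + 173.25 = 203.25 → 203
  B: 118 + 105.49 = 223.49 → 223
rgb(240, 203, 223) = #f0cbdf.

#f0cbdf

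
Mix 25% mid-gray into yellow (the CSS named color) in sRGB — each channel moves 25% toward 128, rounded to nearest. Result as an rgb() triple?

CSS yellow is rgb(255, 255, 0).
A 25% tone moves each channel 25% toward 128:
  R: 255 + 0.25×(128−255) = 255 − 31.75 = 223.25 → 223
  G: 255 + 0.25×(128−255) = 255 − 31.75 = 223.25 → 223
  B: 0 + 32 = 32 → 32

rgb(223, 223, 32)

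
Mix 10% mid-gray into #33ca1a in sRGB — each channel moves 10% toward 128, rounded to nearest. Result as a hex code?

#33ca1a is rgb(51, 202, 26).
A 10% tone moves each channel 10% toward 128:
  R: 51 + 7.7 = 58.7 → 59
  G: 202 − 7.4 = 194.6 → 195
  B: 26 + 0.1×(128−26) = 26 + 10.2 = 36.2 → 36
rgb(59, 195, 36) = #3bc324.

#3bc324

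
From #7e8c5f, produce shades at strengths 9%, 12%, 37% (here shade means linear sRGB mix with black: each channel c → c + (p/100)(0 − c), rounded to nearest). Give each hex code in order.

#7e8c5f is rgb(126, 140, 95).
9%: (126 − 11.34 = 114.66→115, 140 − 12.6 = 127.4→127, 95 − 8.55 = 86.45→86) → #737f56
12%: (126 − 15.12 = 110.88→111, 140 − 16.8 = 123.2→123, 95 − 11.4 = 83.6→84) → #6f7b54
37%: (126 − 46.62 = 79.38→79, 140 − 51.8 = 88.2→88, 95 − 35.15 = 59.85→60) → #4f583c

#737f56, #6f7b54, #4f583c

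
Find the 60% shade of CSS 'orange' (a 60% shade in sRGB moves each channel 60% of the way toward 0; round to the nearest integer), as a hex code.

#664200

CSS orange is rgb(255, 165, 0).
Per channel, c → c + 0.6(0 − c):
  R: 255 − 153 = 102 → 102
  G: 165 + 0.6×(0−165) = 165 − 99 = 66 → 66
  B: 0 + 0 = 0 → 0
rgb(102, 66, 0) = #664200.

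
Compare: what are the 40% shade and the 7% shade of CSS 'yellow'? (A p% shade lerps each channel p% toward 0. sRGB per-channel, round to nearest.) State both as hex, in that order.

CSS yellow is rgb(255, 255, 0).
40% shade:
  R: 255 + 0.4×(0−255) = 255 − 102 = 153 → 153
  G: 255 + 0.4×(0−255) = 255 − 102 = 153 → 153
  B: 0 + 0 = 0 → 0
  → #999900
7% shade:
  R: 255 + 0.07×(0−255) = 255 − 17.85 = 237.15 → 237
  G: 255 + 0.07×(0−255) = 255 − 17.85 = 237.15 → 237
  B: 0 + 0 = 0 → 0
  → #eded00

#999900, #eded00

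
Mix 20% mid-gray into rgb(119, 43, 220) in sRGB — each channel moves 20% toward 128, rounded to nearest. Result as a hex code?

A 20% tone moves each channel 20% toward 128:
  R: 119 + 0.2×(128−119) = 119 + 1.8 = 120.8 → 121
  G: 43 + 0.2×(128−43) = 43 + 17 = 60 → 60
  B: 220 + 0.2×(128−220) = 220 − 18.4 = 201.6 → 202
rgb(121, 60, 202) = #793CCA.

#793CCA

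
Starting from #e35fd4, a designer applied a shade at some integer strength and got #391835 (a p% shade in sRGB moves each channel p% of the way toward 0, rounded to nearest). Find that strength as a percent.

75%

#e35fd4 is rgb(227, 95, 212); #391835 is rgb(57, 24, 53).
On the R channel (widest range): 57 ≈ 227 + (p/100)(0 − 227), so p ≈ 100×(57 − 227)/(0 − 227) = -17000/-227 = 74.89.
p = 75 reproduces all three channels after rounding.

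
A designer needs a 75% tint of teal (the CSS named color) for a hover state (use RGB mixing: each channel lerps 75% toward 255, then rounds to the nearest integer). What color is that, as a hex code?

CSS teal is rgb(0, 128, 128).
A 75% tint moves each channel 75% toward 255:
  R: 0 + 191.25 = 191.25 → 191
  G: 128 + 0.75×(255−128) = 128 + 95.25 = 223.25 → 223
  B: 128 + 0.75×(255−128) = 128 + 95.25 = 223.25 → 223
rgb(191, 223, 223) = #BFDFDF.

#BFDFDF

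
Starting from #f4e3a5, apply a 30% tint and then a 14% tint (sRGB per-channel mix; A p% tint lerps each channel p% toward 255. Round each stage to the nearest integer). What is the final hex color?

#f8eec9

#f4e3a5 is rgb(244, 227, 165).
A 30% tint moves each channel 30% toward 255:
  R: 244 + 0.3×(255−244) = 244 + 3.3 = 247.3 → 247
  G: 227 + 0.3×(255−227) = 227 + 8.4 = 235.4 → 235
  B: 165 + 0.3×(255−165) = 165 + 27 = 192 → 192
After the tint: rgb(247, 235, 192) = #f7ebc0.
A 14% tint moves each channel 14% toward 255:
  R: 247 + 0.14×(255−247) = 247 + 1.12 = 248.12 → 248
  G: 235 + 2.8 = 237.8 → 238
  B: 192 + 8.82 = 200.82 → 201
rgb(248, 238, 201) = #f8eec9.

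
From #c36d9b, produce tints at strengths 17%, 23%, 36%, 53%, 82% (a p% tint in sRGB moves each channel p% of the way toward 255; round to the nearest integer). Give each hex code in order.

#cd86ac, #d18fb2, #d9a2bf, #e3bad0, #f4e5ed

#c36d9b is rgb(195, 109, 155).
17%: (195 + 10.2 = 205.2→205, 109 + 24.82 = 133.82→134, 155 + 17 = 172→172) → #cd86ac
23%: (195 + 13.8 = 208.8→209, 109 + 33.58 = 142.58→143, 155 + 23 = 178→178) → #d18fb2
36%: (195 + 21.6 = 216.6→217, 109 + 52.56 = 161.56→162, 155 + 36 = 191→191) → #d9a2bf
53%: (195 + 31.8 = 226.8→227, 109 + 77.38 = 186.38→186, 155 + 53 = 208→208) → #e3bad0
82%: (195 + 49.2 = 244.2→244, 109 + 119.72 = 228.72→229, 155 + 82 = 237→237) → #f4e5ed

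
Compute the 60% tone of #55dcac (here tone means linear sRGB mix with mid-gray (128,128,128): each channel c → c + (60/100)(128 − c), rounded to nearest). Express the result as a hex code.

#6fa592

#55dcac is rgb(85, 220, 172).
A 60% tone moves each channel 60% toward 128:
  R: 85 + 0.6×(128−85) = 85 + 25.8 = 110.8 → 111
  G: 220 + 0.6×(128−220) = 220 − 55.2 = 164.8 → 165
  B: 172 + 0.6×(128−172) = 172 − 26.4 = 145.6 → 146
rgb(111, 165, 146) = #6fa592.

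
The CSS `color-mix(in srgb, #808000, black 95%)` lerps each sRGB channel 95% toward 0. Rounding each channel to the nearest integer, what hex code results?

#808000 is rgb(128, 128, 0).
Lerp each channel 95% toward 0:
  R: 128 + 0.95×(0−128) = 128 − 121.6 = 6.4 → 6
  G: 128 + 0.95×(0−128) = 128 − 121.6 = 6.4 → 6
  B: 0 + 0.95×(0−0) = 0 + 0 = 0 → 0
rgb(6, 6, 0) = #060600.

#060600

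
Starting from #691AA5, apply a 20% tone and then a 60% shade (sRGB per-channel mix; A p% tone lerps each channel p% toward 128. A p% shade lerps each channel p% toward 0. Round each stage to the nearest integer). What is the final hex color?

#691AA5 is rgb(105, 26, 165).
Lerp each channel 20% toward 128:
  R: 105 + 0.2×(128−105) = 105 + 4.6 = 109.6 → 110
  G: 26 + 0.2×(128−26) = 26 + 20.4 = 46.4 → 46
  B: 165 + 0.2×(128−165) = 165 − 7.4 = 157.6 → 158
After the tone: rgb(110, 46, 158) = #6E2E9E.
Lerp each channel 60% toward 0:
  R: 110 − 66 = 44 → 44
  G: 46 − 27.6 = 18.4 → 18
  B: 158 − 94.8 = 63.2 → 63
rgb(44, 18, 63) = #2C123F.

#2C123F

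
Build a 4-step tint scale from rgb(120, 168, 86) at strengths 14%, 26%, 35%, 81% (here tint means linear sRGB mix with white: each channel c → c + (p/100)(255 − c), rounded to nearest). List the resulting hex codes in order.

14%: (120 + 18.9 = 138.9→139, 168 + 12.18 = 180.18→180, 86 + 23.66 = 109.66→110) → #8BB46E
26%: (120 + 35.1 = 155.1→155, 168 + 22.62 = 190.62→191, 86 + 43.94 = 129.94→130) → #9BBF82
35%: (120 + 47.25 = 167.25→167, 168 + 30.45 = 198.45→198, 86 + 59.15 = 145.15→145) → #A7C691
81%: (120 + 109.35 = 229.35→229, 168 + 70.47 = 238.47→238, 86 + 136.89 = 222.89→223) → #E5EEDF

#8BB46E, #9BBF82, #A7C691, #E5EEDF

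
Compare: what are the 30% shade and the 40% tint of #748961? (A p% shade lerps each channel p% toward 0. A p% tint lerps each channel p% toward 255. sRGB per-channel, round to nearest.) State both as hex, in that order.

#748961 is rgb(116, 137, 97).
30% shade:
  R: 116 − 34.8 = 81.2 → 81
  G: 137 − 41.1 = 95.9 → 96
  B: 97 − 29.1 = 67.9 → 68
  → #516044
40% tint:
  R: 116 + 55.6 = 171.6 → 172
  G: 137 + 0.4×(255−137) = 137 + 47.2 = 184.2 → 184
  B: 97 + 63.2 = 160.2 → 160
  → #ACB8A0

#516044, #ACB8A0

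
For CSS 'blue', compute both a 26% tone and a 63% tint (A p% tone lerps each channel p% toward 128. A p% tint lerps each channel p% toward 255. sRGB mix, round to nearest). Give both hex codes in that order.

CSS blue is rgb(0, 0, 255).
26% tone:
  R: 0 + 33.28 = 33.28 → 33
  G: 0 + 33.28 = 33.28 → 33
  B: 255 − 33.02 = 221.98 → 222
  → #2121DE
63% tint:
  R: 0 + 0.63×(255−0) = 0 + 160.65 = 160.65 → 161
  G: 0 + 160.65 = 160.65 → 161
  B: 255 + 0.63×(255−255) = 255 + 0 = 255 → 255
  → #A1A1FF

#2121DE, #A1A1FF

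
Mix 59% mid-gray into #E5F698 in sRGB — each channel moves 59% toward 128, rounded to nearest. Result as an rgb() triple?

#E5F698 is rgb(229, 246, 152).
Per channel, c → c + 0.59(128 − c):
  R: 229 − 59.59 = 169.41 → 169
  G: 246 + 0.59×(128−246) = 246 − 69.62 = 176.38 → 176
  B: 152 + 0.59×(128−152) = 152 − 14.16 = 137.84 → 138

rgb(169, 176, 138)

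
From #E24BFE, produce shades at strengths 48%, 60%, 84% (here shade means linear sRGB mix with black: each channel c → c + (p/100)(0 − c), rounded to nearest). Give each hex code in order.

#E24BFE is rgb(226, 75, 254).
48%: (226 − 108.48 = 117.52→118, 75 − 36 = 39→39, 254 − 121.92 = 132.08→132) → #762784
60%: (226 − 135.6 = 90.4→90, 75 − 45 = 30→30, 254 − 152.4 = 101.6→102) → #5A1E66
84%: (226 − 189.84 = 36.16→36, 75 − 63 = 12→12, 254 − 213.36 = 40.64→41) → #240C29

#762784, #5A1E66, #240C29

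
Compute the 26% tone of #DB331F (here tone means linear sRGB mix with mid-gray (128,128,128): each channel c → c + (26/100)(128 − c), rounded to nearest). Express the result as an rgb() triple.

#DB331F is rgb(219, 51, 31).
Per channel, c → c + 0.26(128 − c):
  R: 219 + 0.26×(128−219) = 219 − 23.66 = 195.34 → 195
  G: 51 + 0.26×(128−51) = 51 + 20.02 = 71.02 → 71
  B: 31 + 25.22 = 56.22 → 56

rgb(195, 71, 56)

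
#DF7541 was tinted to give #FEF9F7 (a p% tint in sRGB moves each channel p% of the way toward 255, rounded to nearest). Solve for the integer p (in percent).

96%

#DF7541 is rgb(223, 117, 65); #FEF9F7 is rgb(254, 249, 247).
On the B channel (widest range): 247 ≈ 65 + (p/100)(255 − 65), so p ≈ 100×(247 − 65)/(255 − 65) = 18200/190 = 95.79.
p = 96 reproduces all three channels after rounding.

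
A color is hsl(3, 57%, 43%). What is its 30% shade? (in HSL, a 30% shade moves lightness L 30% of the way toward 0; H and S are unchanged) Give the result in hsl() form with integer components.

L moves 30% from 43 toward 0: 43 − 12.9 = 30.1 → 30.
H and S are unchanged.

hsl(3, 57%, 30%)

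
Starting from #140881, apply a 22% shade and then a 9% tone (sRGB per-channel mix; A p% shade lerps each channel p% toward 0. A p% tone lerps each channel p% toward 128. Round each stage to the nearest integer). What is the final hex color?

#1A1167

#140881 is rgb(20, 8, 129).
A 22% shade moves each channel 22% toward 0:
  R: 20 − 4.4 = 15.6 → 16
  G: 8 − 1.76 = 6.24 → 6
  B: 129 + 0.22×(0−129) = 129 − 28.38 = 100.62 → 101
After the shade: rgb(16, 6, 101) = #100665.
Lerp each channel 9% toward 128:
  R: 16 + 0.09×(128−16) = 16 + 10.08 = 26.08 → 26
  G: 6 + 0.09×(128−6) = 6 + 10.98 = 16.98 → 17
  B: 101 + 2.43 = 103.43 → 103
rgb(26, 17, 103) = #1A1167.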